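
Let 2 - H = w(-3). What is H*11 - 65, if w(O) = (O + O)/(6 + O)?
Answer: -21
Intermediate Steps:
w(O) = 2*O/(6 + O) (w(O) = (2*O)/(6 + O) = 2*O/(6 + O))
H = 4 (H = 2 - 2*(-3)/(6 - 3) = 2 - 2*(-3)/3 = 2 - 1*(-2) = 2 + 2 = 4)
H*11 - 65 = 4*11 - 65 = 44 - 65 = -21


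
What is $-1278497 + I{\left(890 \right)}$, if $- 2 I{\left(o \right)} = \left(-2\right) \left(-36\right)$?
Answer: $-1278533$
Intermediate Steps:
$I{\left(o \right)} = -36$ ($I{\left(o \right)} = - \frac{\left(-2\right) \left(-36\right)}{2} = \left(- \frac{1}{2}\right) 72 = -36$)
$-1278497 + I{\left(890 \right)} = -1278497 - 36 = -1278533$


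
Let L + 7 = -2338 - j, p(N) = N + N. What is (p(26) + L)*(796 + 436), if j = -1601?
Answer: -852544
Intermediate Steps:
p(N) = 2*N
L = -744 (L = -7 + (-2338 - 1*(-1601)) = -7 + (-2338 + 1601) = -7 - 737 = -744)
(p(26) + L)*(796 + 436) = (2*26 - 744)*(796 + 436) = (52 - 744)*1232 = -692*1232 = -852544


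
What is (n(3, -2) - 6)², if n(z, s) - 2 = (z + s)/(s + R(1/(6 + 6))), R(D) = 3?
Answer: 9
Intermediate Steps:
n(z, s) = 2 + (s + z)/(3 + s) (n(z, s) = 2 + (z + s)/(s + 3) = 2 + (s + z)/(3 + s))
(n(3, -2) - 6)² = ((6 + 3 + 3*(-2))/(3 - 2) - 6)² = ((6 + 3 - 6)/1 - 6)² = (1*3 - 6)² = (3 - 6)² = (-3)² = 9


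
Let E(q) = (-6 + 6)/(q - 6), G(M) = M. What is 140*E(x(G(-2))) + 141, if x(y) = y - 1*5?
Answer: 141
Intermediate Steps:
x(y) = -5 + y (x(y) = y - 5 = -5 + y)
E(q) = 0 (E(q) = 0/(-6 + q) = 0)
140*E(x(G(-2))) + 141 = 140*0 + 141 = 0 + 141 = 141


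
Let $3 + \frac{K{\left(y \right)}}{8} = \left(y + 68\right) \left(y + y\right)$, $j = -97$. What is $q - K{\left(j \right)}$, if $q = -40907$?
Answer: $-85891$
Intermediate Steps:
$K{\left(y \right)} = -24 + 16 y \left(68 + y\right)$ ($K{\left(y \right)} = -24 + 8 \left(y + 68\right) \left(y + y\right) = -24 + 8 \left(68 + y\right) 2 y = -24 + 8 \cdot 2 y \left(68 + y\right) = -24 + 16 y \left(68 + y\right)$)
$q - K{\left(j \right)} = -40907 - \left(-24 + 16 \left(-97\right)^{2} + 1088 \left(-97\right)\right) = -40907 - \left(-24 + 16 \cdot 9409 - 105536\right) = -40907 - \left(-24 + 150544 - 105536\right) = -40907 - 44984 = -85891$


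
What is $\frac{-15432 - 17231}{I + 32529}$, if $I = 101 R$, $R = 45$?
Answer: $- \frac{32663}{37074} \approx -0.88102$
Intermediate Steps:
$I = 4545$ ($I = 101 \cdot 45 = 4545$)
$\frac{-15432 - 17231}{I + 32529} = \frac{-15432 - 17231}{4545 + 32529} = - \frac{32663}{37074}$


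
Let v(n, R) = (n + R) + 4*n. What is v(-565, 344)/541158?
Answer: -827/180386 ≈ -0.0045846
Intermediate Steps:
v(n, R) = R + 5*n (v(n, R) = (R + n) + 4*n = R + 5*n)
v(-565, 344)/541158 = (344 + 5*(-565))/541158 = (344 - 2825)*(1/541158) = -2481*1/541158 = -827/180386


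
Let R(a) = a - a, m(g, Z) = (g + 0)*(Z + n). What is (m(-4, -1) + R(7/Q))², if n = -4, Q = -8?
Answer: 400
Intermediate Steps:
m(g, Z) = g*(-4 + Z) (m(g, Z) = (g + 0)*(Z - 4) = g*(-4 + Z))
R(a) = 0
(m(-4, -1) + R(7/Q))² = (-4*(-4 - 1) + 0)² = (-4*(-5) + 0)² = (20 + 0)² = 20² = 400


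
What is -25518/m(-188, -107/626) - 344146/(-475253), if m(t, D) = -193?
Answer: 12193926232/91723829 ≈ 132.94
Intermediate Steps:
-25518/m(-188, -107/626) - 344146/(-475253) = -25518/(-193) - 344146/(-475253) = -25518*(-1/193) - 344146*(-1/475253) = 25518/193 + 344146/475253 = 12193926232/91723829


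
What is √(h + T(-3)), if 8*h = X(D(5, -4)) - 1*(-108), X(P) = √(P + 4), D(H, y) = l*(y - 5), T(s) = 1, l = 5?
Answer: √(232 + 2*I*√41)/4 ≈ 3.8093 + 0.10506*I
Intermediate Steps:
D(H, y) = -25 + 5*y (D(H, y) = 5*(y - 5) = 5*(-5 + y) = -25 + 5*y)
X(P) = √(4 + P)
h = 27/2 + I*√41/8 (h = (√(4 + (-25 + 5*(-4))) - 1*(-108))/8 = (√(4 + (-25 - 20)) + 108)/8 = (√(4 - 45) + 108)/8 = (√(-41) + 108)/8 = (I*√41 + 108)/8 = (108 + I*√41)/8 = 27/2 + I*√41/8 ≈ 13.5 + 0.80039*I)
√(h + T(-3)) = √((27/2 + I*√41/8) + 1) = √(29/2 + I*√41/8)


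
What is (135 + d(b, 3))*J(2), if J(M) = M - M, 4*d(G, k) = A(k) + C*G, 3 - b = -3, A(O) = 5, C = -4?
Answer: 0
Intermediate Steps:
b = 6 (b = 3 - 1*(-3) = 3 + 3 = 6)
d(G, k) = 5/4 - G (d(G, k) = (5 - 4*G)/4 = 5/4 - G)
J(M) = 0
(135 + d(b, 3))*J(2) = (135 + (5/4 - 1*6))*0 = (135 + (5/4 - 6))*0 = (135 - 19/4)*0 = (521/4)*0 = 0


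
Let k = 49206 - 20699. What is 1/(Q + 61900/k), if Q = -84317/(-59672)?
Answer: 1701069704/6097321519 ≈ 0.27899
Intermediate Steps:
k = 28507
Q = 84317/59672 (Q = -84317*(-1/59672) = 84317/59672 ≈ 1.4130)
1/(Q + 61900/k) = 1/(84317/59672 + 61900/28507) = 1/(6097321519/1701069704) = 1701069704/6097321519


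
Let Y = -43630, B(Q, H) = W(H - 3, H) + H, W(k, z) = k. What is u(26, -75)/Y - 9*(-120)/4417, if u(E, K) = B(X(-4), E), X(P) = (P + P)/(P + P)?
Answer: 46903967/192713710 ≈ 0.24339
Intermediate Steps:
X(P) = 1 (X(P) = (2*P)/((2*P)) = (2*P)*(1/(2*P)) = 1)
B(Q, H) = -3 + 2*H (B(Q, H) = (H - 3) + H = (-3 + H) + H = -3 + 2*H)
u(E, K) = -3 + 2*E
u(26, -75)/Y - 9*(-120)/4417 = (-3 + 2*26)/(-43630) - 9*(-120)/4417 = (-3 + 52)*(-1/43630) + 1080*(1/4417) = 49*(-1/43630) + 1080/4417 = -49/43630 + 1080/4417 = 46903967/192713710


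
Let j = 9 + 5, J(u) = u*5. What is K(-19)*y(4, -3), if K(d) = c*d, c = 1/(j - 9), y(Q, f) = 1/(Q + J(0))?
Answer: -19/20 ≈ -0.95000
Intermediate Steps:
J(u) = 5*u
j = 14
y(Q, f) = 1/Q (y(Q, f) = 1/(Q + 5*0) = 1/(Q + 0) = 1/Q)
c = ⅕ (c = 1/(14 - 9) = 1/5 = ⅕ ≈ 0.20000)
K(d) = d/5
K(-19)*y(4, -3) = ((⅕)*(-19))/4 = -19/5*¼ = -19/20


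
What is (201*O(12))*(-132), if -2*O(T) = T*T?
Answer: 1910304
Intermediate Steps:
O(T) = -T**2/2 (O(T) = -T*T/2 = -T**2/2)
(201*O(12))*(-132) = (201*(-1/2*12**2))*(-132) = (201*(-1/2*144))*(-132) = (201*(-72))*(-132) = -14472*(-132) = 1910304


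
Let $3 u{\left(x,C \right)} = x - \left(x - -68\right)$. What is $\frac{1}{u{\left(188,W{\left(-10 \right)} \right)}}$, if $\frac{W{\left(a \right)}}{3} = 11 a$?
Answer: $- \frac{3}{68} \approx -0.044118$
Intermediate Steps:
$W{\left(a \right)} = 33 a$ ($W{\left(a \right)} = 3 \cdot 11 a = 33 a$)
$u{\left(x,C \right)} = - \frac{68}{3}$ ($u{\left(x,C \right)} = \frac{x - \left(x - -68\right)}{3} = \frac{x - \left(x + 68\right)}{3} = \frac{x - \left(68 + x\right)}{3} = \frac{1}{3} \left(-68\right) = - \frac{68}{3}$)
$\frac{1}{u{\left(188,W{\left(-10 \right)} \right)}} = \frac{1}{- \frac{68}{3}} = - \frac{3}{68}$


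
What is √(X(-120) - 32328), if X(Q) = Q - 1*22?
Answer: I*√32470 ≈ 180.19*I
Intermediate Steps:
X(Q) = -22 + Q (X(Q) = Q - 22 = -22 + Q)
√(X(-120) - 32328) = √((-22 - 120) - 32328) = √(-142 - 32328) = √(-32470) = I*√32470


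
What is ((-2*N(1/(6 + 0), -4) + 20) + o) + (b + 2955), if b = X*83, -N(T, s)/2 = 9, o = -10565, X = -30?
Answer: -10044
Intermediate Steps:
N(T, s) = -18 (N(T, s) = -2*9 = -18)
b = -2490 (b = -30*83 = -2490)
((-2*N(1/(6 + 0), -4) + 20) + o) + (b + 2955) = ((-2*(-18) + 20) - 10565) + (-2490 + 2955) = ((36 + 20) - 10565) + 465 = (56 - 10565) + 465 = -10509 + 465 = -10044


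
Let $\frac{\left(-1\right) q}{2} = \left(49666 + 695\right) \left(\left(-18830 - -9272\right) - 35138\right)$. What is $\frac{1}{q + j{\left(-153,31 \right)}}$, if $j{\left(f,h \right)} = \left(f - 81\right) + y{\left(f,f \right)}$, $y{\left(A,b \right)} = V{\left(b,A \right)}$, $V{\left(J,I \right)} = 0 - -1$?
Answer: $\frac{1}{4501870279} \approx 2.2213 \cdot 10^{-10}$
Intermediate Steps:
$V{\left(J,I \right)} = 1$ ($V{\left(J,I \right)} = 0 + 1 = 1$)
$y{\left(A,b \right)} = 1$
$j{\left(f,h \right)} = -80 + f$ ($j{\left(f,h \right)} = \left(f - 81\right) + 1 = \left(-81 + f\right) + 1 = -80 + f$)
$q = 4501870512$ ($q = - 2 \left(49666 + 695\right) \left(\left(-18830 - -9272\right) - 35138\right) = - 2 \cdot 50361 \left(\left(-18830 + 9272\right) - 35138\right) = - 2 \cdot 50361 \left(-9558 - 35138\right) = - 2 \cdot 50361 \left(-44696\right) = \left(-2\right) \left(-2250935256\right) = 4501870512$)
$\frac{1}{q + j{\left(-153,31 \right)}} = \frac{1}{4501870512 - 233} = \frac{1}{4501870279}$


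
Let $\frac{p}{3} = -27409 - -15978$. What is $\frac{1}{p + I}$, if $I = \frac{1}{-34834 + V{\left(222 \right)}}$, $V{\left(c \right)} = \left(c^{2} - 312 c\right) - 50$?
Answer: $- \frac{54864}{1881451153} \approx -2.916 \cdot 10^{-5}$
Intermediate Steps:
$V{\left(c \right)} = -50 + c^{2} - 312 c$
$I = - \frac{1}{54864}$ ($I = \frac{1}{-34834 - \left(69314 - 49284\right)} = \frac{1}{-34834 - 20030} = \frac{1}{-54864} = - \frac{1}{54864} \approx -1.8227 \cdot 10^{-5}$)
$p = -34293$ ($p = 3 \left(-27409 - -15978\right) = 3 \left(-27409 + 15978\right) = 3 \left(-11431\right) = -34293$)
$\frac{1}{p + I} = \frac{1}{-34293 - \frac{1}{54864}} = \frac{1}{- \frac{1881451153}{54864}} = - \frac{54864}{1881451153}$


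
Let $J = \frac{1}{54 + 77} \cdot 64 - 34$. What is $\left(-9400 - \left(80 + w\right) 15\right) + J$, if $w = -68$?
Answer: $- \frac{1259370}{131} \approx -9613.5$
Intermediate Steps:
$J = - \frac{4390}{131}$ ($J = \frac{1}{131} \cdot 64 - 34 = \frac{64}{131} - 34 = - \frac{4390}{131} \approx -33.511$)
$\left(-9400 - \left(80 + w\right) 15\right) + J = \left(-9400 - \left(80 - 68\right) 15\right) - \frac{4390}{131} = \left(-9400 - 12 \cdot 15\right) - \frac{4390}{131} = \left(-9400 - 180\right) - \frac{4390}{131} = -9580 - \frac{4390}{131} = - \frac{1259370}{131}$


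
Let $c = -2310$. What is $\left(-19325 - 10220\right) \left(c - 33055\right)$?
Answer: $1044858925$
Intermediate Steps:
$\left(-19325 - 10220\right) \left(c - 33055\right) = \left(-19325 - 10220\right) \left(-2310 - 33055\right) = \left(-29545\right) \left(-35365\right) = 1044858925$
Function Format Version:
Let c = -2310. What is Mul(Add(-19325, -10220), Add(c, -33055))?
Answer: 1044858925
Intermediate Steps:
Mul(Add(-19325, -10220), Add(c, -33055)) = Mul(Add(-19325, -10220), Add(-2310, -33055)) = Mul(-29545, -35365) = 1044858925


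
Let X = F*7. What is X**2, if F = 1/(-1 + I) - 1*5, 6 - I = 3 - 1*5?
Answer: 1156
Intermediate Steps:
I = 8 (I = 6 - (3 - 1*5) = 6 - (3 - 5) = 6 - 1*(-2) = 6 + 2 = 8)
F = -34/7 (F = 1/(-1 + 8) - 1*5 = 1/7 - 5 = -34/7 ≈ -4.8571)
X = -34 (X = -34/7*7 = -34)
X**2 = (-34)**2 = 1156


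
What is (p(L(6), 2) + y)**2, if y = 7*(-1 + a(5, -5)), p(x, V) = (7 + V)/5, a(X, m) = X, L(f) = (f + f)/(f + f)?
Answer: 22201/25 ≈ 888.04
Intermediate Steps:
L(f) = 1 (L(f) = (2*f)/((2*f)) = (2*f)*(1/(2*f)) = 1)
p(x, V) = 7/5 + V/5 (p(x, V) = (7 + V)*(1/5) = 7/5 + V/5)
y = 28 (y = 7*(-1 + 5) = 7*4 = 28)
(p(L(6), 2) + y)**2 = ((7/5 + (1/5)*2) + 28)**2 = ((7/5 + 2/5) + 28)**2 = (9/5 + 28)**2 = (149/5)**2 = 22201/25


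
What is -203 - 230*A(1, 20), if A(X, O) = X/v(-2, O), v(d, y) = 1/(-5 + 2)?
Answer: 487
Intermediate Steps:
v(d, y) = -1/3 (v(d, y) = 1/(-3) = -1/3)
A(X, O) = -3*X (A(X, O) = X/(-1/3) = X*(-3) = -3*X)
-203 - 230*A(1, 20) = -203 - (-690) = -203 - 230*(-3) = -203 + 690 = 487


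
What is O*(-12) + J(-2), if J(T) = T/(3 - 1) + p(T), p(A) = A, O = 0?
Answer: -3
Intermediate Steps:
J(T) = 3*T/2 (J(T) = T/(3 - 1) + T = T/2 + T = 3*T/2)
O*(-12) + J(-2) = 0*(-12) + (3/2)*(-2) = 0 - 3 = -3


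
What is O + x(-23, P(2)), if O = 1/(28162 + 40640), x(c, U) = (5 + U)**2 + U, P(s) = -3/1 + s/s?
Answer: 481615/68802 ≈ 7.0000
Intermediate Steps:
P(s) = -2 (P(s) = -3*1 + 1 = -3 + 1 = -2)
x(c, U) = U + (5 + U)**2
O = 1/68802 ≈ 1.4534e-5
O + x(-23, P(2)) = 1/68802 + (-2 + (5 - 2)**2) = 1/68802 + (-2 + 3**2) = 1/68802 + (-2 + 9) = 1/68802 + 7 = 481615/68802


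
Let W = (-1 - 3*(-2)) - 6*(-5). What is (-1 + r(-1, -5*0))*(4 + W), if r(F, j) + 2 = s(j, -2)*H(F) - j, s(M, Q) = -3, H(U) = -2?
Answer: 117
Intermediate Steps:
r(F, j) = 4 - j (r(F, j) = -2 + (-3*(-2) - j) = -2 + (6 - j) = 4 - j)
W = 35 (W = (-1 + 6) + 30 = 5 + 30 = 35)
(-1 + r(-1, -5*0))*(4 + W) = (-1 + (4 - (-5)*0))*(4 + 35) = (-1 + (4 - 1*0))*39 = (-1 + (4 + 0))*39 = (-1 + 4)*39 = 3*39 = 117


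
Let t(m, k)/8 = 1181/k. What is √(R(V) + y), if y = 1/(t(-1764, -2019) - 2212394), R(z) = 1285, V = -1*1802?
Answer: √25639086442424621443714/4466832934 ≈ 35.847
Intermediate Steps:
V = -1802
t(m, k) = 9448/k (t(m, k) = 8*(1181/k) = 9448/k)
y = -2019/4466832934 (y = 1/(9448/(-2019) - 2212394) = 1/(9448*(-1/2019) - 2212394) = 1/(-9448/2019 - 2212394) = 1/(-4466832934/2019) = -2019/4466832934 ≈ -4.5200e-7)
√(R(V) + y) = √(1285 - 2019/4466832934) = √(5739880318171/4466832934) = √25639086442424621443714/4466832934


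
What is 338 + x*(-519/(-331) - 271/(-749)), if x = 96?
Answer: 129726094/247919 ≈ 523.26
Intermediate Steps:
338 + x*(-519/(-331) - 271/(-749)) = 338 + 96*(-519/(-331) - 271/(-749)) = 338 + 96*(-519*(-1/331) - 271*(-1/749)) = 338 + 96*(519/331 + 271/749) = 338 + 96*(478432/247919) = 338 + 45929472/247919 = 129726094/247919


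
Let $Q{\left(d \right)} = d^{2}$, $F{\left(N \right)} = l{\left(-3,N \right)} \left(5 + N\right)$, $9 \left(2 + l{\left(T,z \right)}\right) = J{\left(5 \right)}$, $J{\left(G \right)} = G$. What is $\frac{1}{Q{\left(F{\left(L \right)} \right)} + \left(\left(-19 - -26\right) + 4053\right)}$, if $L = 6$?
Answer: $\frac{81}{349309} \approx 0.00023189$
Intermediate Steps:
$l{\left(T,z \right)} = - \frac{13}{9}$ ($l{\left(T,z \right)} = -2 + \frac{1}{9} \cdot 5 = -2 + \frac{5}{9} = - \frac{13}{9}$)
$F{\left(N \right)} = - \frac{65}{9} - \frac{13 N}{9}$ ($F{\left(N \right)} = - \frac{13 \left(5 + N\right)}{9} = - \frac{65}{9} - \frac{13 N}{9}$)
$\frac{1}{Q{\left(F{\left(L \right)} \right)} + \left(\left(-19 - -26\right) + 4053\right)} = \frac{1}{\left(- \frac{65}{9} - \frac{26}{3}\right)^{2} + \left(\left(-19 - -26\right) + 4053\right)} = \frac{1}{\left(- \frac{65}{9} - \frac{26}{3}\right)^{2} + \left(\left(-19 + 26\right) + 4053\right)} = \frac{1}{\left(- \frac{143}{9}\right)^{2} + \left(7 + 4053\right)} = \frac{1}{\frac{20449}{81} + 4060} = \frac{1}{\frac{349309}{81}} = \frac{81}{349309}$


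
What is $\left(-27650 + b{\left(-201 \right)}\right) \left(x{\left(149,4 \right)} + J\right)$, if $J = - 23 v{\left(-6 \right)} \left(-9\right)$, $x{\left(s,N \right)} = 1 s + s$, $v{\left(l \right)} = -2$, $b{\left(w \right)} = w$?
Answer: $3230716$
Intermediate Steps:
$x{\left(s,N \right)} = 2 s$ ($x{\left(s,N \right)} = s + s = 2 s$)
$J = -414$ ($J = \left(-23\right) \left(-2\right) \left(-9\right) = 46 \left(-9\right) = -414$)
$\left(-27650 + b{\left(-201 \right)}\right) \left(x{\left(149,4 \right)} + J\right) = \left(-27650 - 201\right) \left(2 \cdot 149 - 414\right) = - 27851 \left(298 - 414\right) = \left(-27851\right) \left(-116\right) = 3230716$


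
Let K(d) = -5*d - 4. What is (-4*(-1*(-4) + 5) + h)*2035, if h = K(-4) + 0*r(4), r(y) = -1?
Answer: -40700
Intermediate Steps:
K(d) = -4 - 5*d
h = 16 (h = (-4 - 5*(-4)) + 0*(-1) = (-4 + 20) + 0 = 16 + 0 = 16)
(-4*(-1*(-4) + 5) + h)*2035 = (-4*(-1*(-4) + 5) + 16)*2035 = (-4*(4 + 5) + 16)*2035 = (-4*9 + 16)*2035 = (-36 + 16)*2035 = -20*2035 = -40700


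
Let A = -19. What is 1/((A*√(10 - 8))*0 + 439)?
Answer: 1/439 ≈ 0.0022779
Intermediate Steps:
1/((A*√(10 - 8))*0 + 439) = 1/(-19*√(10 - 8)*0 + 439) = 1/(-19*√2*0 + 439) = 1/(0 + 439) = 1/439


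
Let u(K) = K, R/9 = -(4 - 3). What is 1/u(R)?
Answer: -1/9 ≈ -0.11111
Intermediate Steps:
R = -9 (R = 9*(-(4 - 3)) = 9*(-1*1) = 9*(-1) = -9)
1/u(R) = 1/(-9) = -1/9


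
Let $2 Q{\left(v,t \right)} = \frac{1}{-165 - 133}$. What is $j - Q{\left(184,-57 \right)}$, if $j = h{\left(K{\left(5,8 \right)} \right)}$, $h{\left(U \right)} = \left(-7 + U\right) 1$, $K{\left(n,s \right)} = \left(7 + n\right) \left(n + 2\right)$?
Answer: $\frac{45893}{596} \approx 77.002$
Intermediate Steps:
$K{\left(n,s \right)} = \left(2 + n\right) \left(7 + n\right)$ ($K{\left(n,s \right)} = \left(7 + n\right) \left(2 + n\right) = \left(2 + n\right) \left(7 + n\right)$)
$Q{\left(v,t \right)} = - \frac{1}{596}$ ($Q{\left(v,t \right)} = \frac{1}{2 \left(-165 - 133\right)} = \frac{1}{2 \left(-298\right)} = \frac{1}{2} \left(- \frac{1}{298}\right) = - \frac{1}{596}$)
$h{\left(U \right)} = -7 + U$
$j = 77$ ($j = -7 + \left(14 + 5^{2} + 9 \cdot 5\right) = -7 + \left(14 + 25 + 45\right) = -7 + 84 = 77$)
$j - Q{\left(184,-57 \right)} = 77 - - \frac{1}{596} = 77 + \frac{1}{596} = \frac{45893}{596}$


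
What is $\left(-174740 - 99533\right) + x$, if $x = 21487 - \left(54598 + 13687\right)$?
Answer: $-321071$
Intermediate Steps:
$x = -46798$ ($x = 21487 - 68285 = -46798$)
$\left(-174740 - 99533\right) + x = \left(-174740 - 99533\right) - 46798 = -274273 - 46798 = -321071$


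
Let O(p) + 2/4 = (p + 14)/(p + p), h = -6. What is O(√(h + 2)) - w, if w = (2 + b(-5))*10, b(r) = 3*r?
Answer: 130 - 7*I/2 ≈ 130.0 - 3.5*I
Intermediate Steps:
O(p) = -½ + (14 + p)/(2*p) (O(p) = -½ + (p + 14)/(p + p) = -½ + (14 + p)/((2*p)) = -½ + (14 + p)*(1/(2*p)) = -½ + (14 + p)/(2*p))
w = -130 (w = (2 + 3*(-5))*10 = (2 - 15)*10 = -13*10 = -130)
O(√(h + 2)) - w = 7/(√(-6 + 2)) - 1*(-130) = 7/(√(-4)) + 130 = 7/((2*I)) + 130 = 7*(-I/2) + 130 = -7*I/2 + 130 = 130 - 7*I/2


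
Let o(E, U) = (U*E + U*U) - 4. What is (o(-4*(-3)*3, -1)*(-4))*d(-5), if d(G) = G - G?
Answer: 0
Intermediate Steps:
d(G) = 0
o(E, U) = -4 + U² + E*U (o(E, U) = (E*U + U²) - 4 = (U² + E*U) - 4 = -4 + U² + E*U)
(o(-4*(-3)*3, -1)*(-4))*d(-5) = ((-4 + (-1)² + (-4*(-3)*3)*(-1))*(-4))*0 = ((-4 + 1 + (12*3)*(-1))*(-4))*0 = ((-4 + 1 + 36*(-1))*(-4))*0 = ((-4 + 1 - 36)*(-4))*0 = -39*(-4)*0 = 156*0 = 0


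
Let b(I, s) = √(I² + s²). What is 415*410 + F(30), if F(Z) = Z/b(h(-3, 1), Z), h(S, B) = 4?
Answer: 170150 + 15*√229/229 ≈ 1.7015e+5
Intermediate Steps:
F(Z) = Z/√(16 + Z²) (F(Z) = Z/(√(4² + Z²)) = Z/(√(16 + Z²)) = Z/√(16 + Z²))
415*410 + F(30) = 415*410 + 30/√(16 + 30²) = 170150 + 30/√(16 + 900) = 170150 + 30/√916 = 170150 + 30*(√229/458) = 170150 + 15*√229/229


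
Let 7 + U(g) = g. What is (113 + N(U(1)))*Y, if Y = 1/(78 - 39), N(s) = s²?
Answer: 149/39 ≈ 3.8205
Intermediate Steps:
U(g) = -7 + g
Y = 1/39 ≈ 0.025641
(113 + N(U(1)))*Y = (113 + (-7 + 1)²)*(1/39) = (113 + (-6)²)*(1/39) = (113 + 36)*(1/39) = 149*(1/39) = 149/39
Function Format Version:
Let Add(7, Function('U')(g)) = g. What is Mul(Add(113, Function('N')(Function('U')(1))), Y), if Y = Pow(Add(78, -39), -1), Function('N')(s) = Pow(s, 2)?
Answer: Rational(149, 39) ≈ 3.8205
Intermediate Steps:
Function('U')(g) = Add(-7, g)
Y = Rational(1, 39) (Y = Pow(39, -1) = Rational(1, 39) ≈ 0.025641)
Mul(Add(113, Function('N')(Function('U')(1))), Y) = Mul(Add(113, Pow(Add(-7, 1), 2)), Rational(1, 39)) = Mul(Add(113, Pow(-6, 2)), Rational(1, 39)) = Mul(Add(113, 36), Rational(1, 39)) = Mul(149, Rational(1, 39)) = Rational(149, 39)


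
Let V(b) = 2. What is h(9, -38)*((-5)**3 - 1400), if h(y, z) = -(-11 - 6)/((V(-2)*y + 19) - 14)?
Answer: -25925/23 ≈ -1127.2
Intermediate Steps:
h(y, z) = 17/(5 + 2*y) (h(y, z) = -(-11 - 6)/((2*y + 19) - 14) = -(-17)/((19 + 2*y) - 14) = -(-17)/(5 + 2*y) = 17/(5 + 2*y))
h(9, -38)*((-5)**3 - 1400) = (17/(5 + 2*9))*((-5)**3 - 1400) = (17/(5 + 18))*(-125 - 1400) = (17/23)*(-1525) = -25925/23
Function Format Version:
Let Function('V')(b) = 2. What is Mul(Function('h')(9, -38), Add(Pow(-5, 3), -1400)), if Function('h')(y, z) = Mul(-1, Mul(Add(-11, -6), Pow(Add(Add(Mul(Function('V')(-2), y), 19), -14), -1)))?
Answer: Rational(-25925, 23) ≈ -1127.2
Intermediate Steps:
Function('h')(y, z) = Mul(17, Pow(Add(5, Mul(2, y)), -1)) (Function('h')(y, z) = Mul(-1, Mul(Add(-11, -6), Pow(Add(Add(Mul(2, y), 19), -14), -1))) = Mul(-1, Mul(-17, Pow(Add(Add(19, Mul(2, y)), -14), -1))) = Mul(-1, Mul(-17, Pow(Add(5, Mul(2, y)), -1))) = Mul(17, Pow(Add(5, Mul(2, y)), -1)))
Mul(Function('h')(9, -38), Add(Pow(-5, 3), -1400)) = Mul(Mul(17, Pow(Add(5, Mul(2, 9)), -1)), Add(Pow(-5, 3), -1400)) = Mul(Mul(17, Pow(Add(5, 18), -1)), Add(-125, -1400)) = Mul(Mul(17, Pow(23, -1)), -1525) = Mul(Mul(17, Rational(1, 23)), -1525) = Mul(Rational(17, 23), -1525) = Rational(-25925, 23)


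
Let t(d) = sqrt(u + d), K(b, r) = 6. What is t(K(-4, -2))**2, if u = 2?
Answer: 8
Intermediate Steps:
t(d) = sqrt(2 + d)
t(K(-4, -2))**2 = (sqrt(2 + 6))**2 = (sqrt(8))**2 = (2*sqrt(2))**2 = 8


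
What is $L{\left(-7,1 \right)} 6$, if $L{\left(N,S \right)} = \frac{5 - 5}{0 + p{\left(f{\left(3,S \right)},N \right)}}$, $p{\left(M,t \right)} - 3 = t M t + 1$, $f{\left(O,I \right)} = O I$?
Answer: $0$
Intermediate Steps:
$f{\left(O,I \right)} = I O$
$p{\left(M,t \right)} = 4 + M t^{2}$ ($p{\left(M,t \right)} = 3 + \left(t M t + 1\right) = 3 + \left(M t t + 1\right) = 3 + \left(M t^{2} + 1\right) = 3 + \left(1 + M t^{2}\right) = 4 + M t^{2}$)
$L{\left(N,S \right)} = 0$ ($L{\left(N,S \right)} = \frac{5 - 5}{0 + \left(4 + S 3 N^{2}\right)} = \frac{0}{0 + \left(4 + 3 S N^{2}\right)} = \frac{0}{4 + 3 S N^{2}} = 0$)
$L{\left(-7,1 \right)} 6 = 0 \cdot 6 = 0$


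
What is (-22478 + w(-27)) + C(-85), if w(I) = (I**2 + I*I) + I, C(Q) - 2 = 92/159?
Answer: -3346063/159 ≈ -21044.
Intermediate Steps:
C(Q) = 410/159 (C(Q) = 2 + 92/159 = 410/159)
w(I) = I + 2*I**2 (w(I) = (I**2 + I**2) + I = 2*I**2 + I = I + 2*I**2)
(-22478 + w(-27)) + C(-85) = (-22478 - 27*(1 + 2*(-27))) + 410/159 = (-22478 - 27*(1 - 54)) + 410/159 = (-22478 - 27*(-53)) + 410/159 = (-22478 + 1431) + 410/159 = -21047 + 410/159 = -3346063/159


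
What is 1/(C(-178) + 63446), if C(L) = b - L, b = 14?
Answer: 1/63638 ≈ 1.5714e-5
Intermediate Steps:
C(L) = 14 - L
1/(C(-178) + 63446) = 1/((14 - 1*(-178)) + 63446) = 1/((14 + 178) + 63446) = 1/(192 + 63446) = 1/63638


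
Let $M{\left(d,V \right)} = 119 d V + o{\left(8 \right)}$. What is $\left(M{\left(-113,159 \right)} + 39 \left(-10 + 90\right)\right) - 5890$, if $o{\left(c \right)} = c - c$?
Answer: $-2140843$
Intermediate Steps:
$o{\left(c \right)} = 0$
$M{\left(d,V \right)} = 119 V d$ ($M{\left(d,V \right)} = 119 d V + 0 = 119 V d + 0 = 119 V d$)
$\left(M{\left(-113,159 \right)} + 39 \left(-10 + 90\right)\right) - 5890 = \left(119 \cdot 159 \left(-113\right) + 39 \left(-10 + 90\right)\right) - 5890 = \left(-2138073 + 39 \cdot 80\right) - 5890 = \left(-2138073 + 3120\right) - 5890 = -2134953 - 5890 = -2140843$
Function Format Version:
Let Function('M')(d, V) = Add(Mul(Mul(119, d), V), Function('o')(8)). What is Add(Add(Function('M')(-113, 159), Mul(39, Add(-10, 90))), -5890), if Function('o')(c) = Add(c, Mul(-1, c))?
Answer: -2140843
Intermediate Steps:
Function('o')(c) = 0
Function('M')(d, V) = Mul(119, V, d) (Function('M')(d, V) = Add(Mul(Mul(119, d), V), 0) = Add(Mul(119, V, d), 0) = Mul(119, V, d))
Add(Add(Function('M')(-113, 159), Mul(39, Add(-10, 90))), -5890) = Add(Add(Mul(119, 159, -113), Mul(39, Add(-10, 90))), -5890) = Add(Add(-2138073, Mul(39, 80)), -5890) = Add(Add(-2138073, 3120), -5890) = Add(-2134953, -5890) = -2140843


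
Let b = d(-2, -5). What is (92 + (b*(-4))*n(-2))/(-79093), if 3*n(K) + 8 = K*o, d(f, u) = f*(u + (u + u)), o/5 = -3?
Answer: 788/79093 ≈ 0.0099630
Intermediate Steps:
o = -15 (o = 5*(-3) = -15)
d(f, u) = 3*f*u (d(f, u) = f*(u + 2*u) = f*(3*u) = 3*f*u)
n(K) = -8/3 - 5*K (n(K) = -8/3 + (K*(-15))/3 = -8/3 + (-15*K)/3 = -8/3 - 5*K)
b = 30 (b = 3*(-2)*(-5) = 30)
(92 + (b*(-4))*n(-2))/(-79093) = (92 + (30*(-4))*(-8/3 - 5*(-2)))/(-79093) = (92 - 120*(-8/3 + 10))*(-1/79093) = (92 - 120*22/3)*(-1/79093) = (92 - 880)*(-1/79093) = -788*(-1/79093) = 788/79093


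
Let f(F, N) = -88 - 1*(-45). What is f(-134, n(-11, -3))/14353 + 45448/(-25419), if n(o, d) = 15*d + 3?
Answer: -653408161/364838907 ≈ -1.7909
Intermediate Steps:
n(o, d) = 3 + 15*d
f(F, N) = -43 (f(F, N) = -88 + 45 = -43)
f(-134, n(-11, -3))/14353 + 45448/(-25419) = -43/14353 + 45448/(-25419) = -43*1/14353 + 45448*(-1/25419) = -43/14353 - 45448/25419 = -653408161/364838907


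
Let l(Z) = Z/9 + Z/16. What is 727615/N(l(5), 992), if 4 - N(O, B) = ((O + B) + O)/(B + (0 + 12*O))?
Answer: 7502126430/31021 ≈ 2.4184e+5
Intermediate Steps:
l(Z) = 25*Z/144 (l(Z) = Z*(⅑) + Z*(1/16) = Z/9 + Z/16 = 25*Z/144)
N(O, B) = 4 - (B + 2*O)/(B + 12*O) (N(O, B) = 4 - ((O + B) + O)/(B + (0 + 12*O)) = 4 - ((B + O) + O)/(B + 12*O) = 4 - (B + 2*O)/(B + 12*O))
727615/N(l(5), 992) = 727615/(((3*992 + 46*((25/144)*5))/(992 + 12*((25/144)*5)))) = 727615/(((2976 + 46*(125/144))/(992 + 12*(125/144)))) = 727615/(((2976 + 2875/72)/(992 + 125/12))) = 727615/(((217147/72)/(12029/12))) = 727615/(((12/12029)*(217147/72))) = 727615/(217147/72174) = 727615*(72174/217147) = 7502126430/31021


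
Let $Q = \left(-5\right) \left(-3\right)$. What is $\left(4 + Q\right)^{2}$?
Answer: $361$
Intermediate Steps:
$Q = 15$
$\left(4 + Q\right)^{2} = \left(4 + 15\right)^{2} = 19^{2} = 361$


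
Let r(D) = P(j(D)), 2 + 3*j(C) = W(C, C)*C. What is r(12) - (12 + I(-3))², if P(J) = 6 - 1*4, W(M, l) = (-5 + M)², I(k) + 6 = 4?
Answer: -98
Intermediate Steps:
I(k) = -2 (I(k) = -6 + 4 = -2)
j(C) = -⅔ + C*(-5 + C)²/3 (j(C) = -⅔ + ((-5 + C)²*C)/3 = -⅔ + (C*(-5 + C)²)/3 = -⅔ + C*(-5 + C)²/3)
P(J) = 2 (P(J) = 6 - 4 = 2)
r(D) = 2
r(12) - (12 + I(-3))² = 2 - (12 - 2)² = 2 - 1*10² = 2 - 1*100 = 2 - 100 = -98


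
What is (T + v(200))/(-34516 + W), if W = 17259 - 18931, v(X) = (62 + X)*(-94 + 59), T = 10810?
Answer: -410/9047 ≈ -0.045319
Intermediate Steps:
v(X) = -2170 - 35*X (v(X) = (62 + X)*(-35) = -2170 - 35*X)
W = -1672
(T + v(200))/(-34516 + W) = (10810 + (-2170 - 35*200))/(-34516 - 1672) = (10810 + (-2170 - 7000))/(-36188) = (10810 - 9170)*(-1/36188) = 1640*(-1/36188) = -410/9047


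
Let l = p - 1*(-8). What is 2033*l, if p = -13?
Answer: -10165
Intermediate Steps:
l = -5 (l = -13 - 1*(-8) = -13 + 8 = -5)
2033*l = 2033*(-5) = -10165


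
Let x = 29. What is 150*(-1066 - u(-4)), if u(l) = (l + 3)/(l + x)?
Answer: -159894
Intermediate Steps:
u(l) = (3 + l)/(29 + l) (u(l) = (l + 3)/(l + 29) = (3 + l)/(29 + l))
150*(-1066 - u(-4)) = 150*(-1066 - (3 - 4)/(29 - 4)) = 150*(-1066 - (-1)/25) = 150*(-1066 - 1*(-1/25)) = 150*(-1066 + 1/25) = 150*(-26649/25) = -159894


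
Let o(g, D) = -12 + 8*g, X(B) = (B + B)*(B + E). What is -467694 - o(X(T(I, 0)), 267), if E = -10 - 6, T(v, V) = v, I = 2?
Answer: -467234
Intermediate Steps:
E = -16
X(B) = 2*B*(-16 + B) (X(B) = (B + B)*(B - 16) = (2*B)*(-16 + B) = 2*B*(-16 + B))
-467694 - o(X(T(I, 0)), 267) = -467694 - (-12 + 8*(2*2*(-16 + 2))) = -467694 - (-12 + 8*(2*2*(-14))) = -467694 - (-12 + 8*(-56)) = -467694 - (-12 - 448) = -467694 - 1*(-460) = -467694 + 460 = -467234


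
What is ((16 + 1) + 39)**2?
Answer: 3136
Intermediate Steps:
((16 + 1) + 39)**2 = (17 + 39)**2 = 56**2 = 3136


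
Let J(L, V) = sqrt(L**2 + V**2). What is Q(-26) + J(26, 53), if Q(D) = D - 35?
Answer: -61 + sqrt(3485) ≈ -1.9661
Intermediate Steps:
Q(D) = -35 + D
Q(-26) + J(26, 53) = (-35 - 26) + sqrt(26**2 + 53**2) = -61 + sqrt(676 + 2809) = -61 + sqrt(3485)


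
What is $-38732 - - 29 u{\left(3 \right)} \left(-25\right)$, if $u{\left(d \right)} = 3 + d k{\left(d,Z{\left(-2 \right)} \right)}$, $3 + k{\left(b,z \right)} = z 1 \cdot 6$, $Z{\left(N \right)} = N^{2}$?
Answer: $-86582$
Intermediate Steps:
$k{\left(b,z \right)} = -3 + 6 z$ ($k{\left(b,z \right)} = -3 + z 1 \cdot 6 = -3 + z 6 = -3 + 6 z$)
$u{\left(d \right)} = 3 + 21 d$ ($u{\left(d \right)} = 3 + d \left(-3 + 6 \left(-2\right)^{2}\right) = 3 + d \left(-3 + 6 \cdot 4\right) = 3 + d \left(-3 + 24\right) = 3 + d 21 = 3 + 21 d$)
$-38732 - - 29 u{\left(3 \right)} \left(-25\right) = -38732 - - 29 \left(3 + 21 \cdot 3\right) \left(-25\right) = -38732 - - 29 \left(3 + 63\right) \left(-25\right) = -38732 - \left(-29\right) 66 \left(-25\right) = -38732 - \left(-1914\right) \left(-25\right) = -38732 - 47850 = -86582$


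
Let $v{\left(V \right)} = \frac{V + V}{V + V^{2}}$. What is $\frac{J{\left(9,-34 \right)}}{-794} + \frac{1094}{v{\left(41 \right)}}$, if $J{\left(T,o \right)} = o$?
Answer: $\frac{9120695}{397} \approx 22974.0$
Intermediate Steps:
$v{\left(V \right)} = \frac{2 V}{V + V^{2}}$
$\frac{J{\left(9,-34 \right)}}{-794} + \frac{1094}{v{\left(41 \right)}} = - \frac{34}{-794} + \frac{1094}{2 \frac{1}{1 + 41}} = \left(-34\right) \left(- \frac{1}{794}\right) + \frac{1094}{2 \cdot \frac{1}{42}} = \frac{17}{397} + \frac{1094}{2 \cdot \frac{1}{42}} = \frac{17}{397} + 1094 \frac{1}{\frac{1}{21}} = \frac{17}{397} + 1094 \cdot 21 = \frac{17}{397} + 22974 = \frac{9120695}{397}$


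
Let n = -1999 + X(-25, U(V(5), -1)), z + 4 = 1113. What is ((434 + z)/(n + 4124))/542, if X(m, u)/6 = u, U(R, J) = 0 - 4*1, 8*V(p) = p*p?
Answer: 1543/1138742 ≈ 0.0013550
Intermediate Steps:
V(p) = p²/8 (V(p) = (p*p)/8 = p²/8)
z = 1109 (z = -4 + 1113 = 1109)
U(R, J) = -4 (U(R, J) = 0 - 4 = -4)
X(m, u) = 6*u
n = -2023 (n = -1999 + 6*(-4) = -1999 - 24 = -2023)
((434 + z)/(n + 4124))/542 = ((434 + 1109)/(-2023 + 4124))/542 = (1543/2101)*(1/542) = 1543/1138742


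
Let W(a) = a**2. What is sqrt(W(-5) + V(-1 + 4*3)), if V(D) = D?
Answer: 6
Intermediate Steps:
sqrt(W(-5) + V(-1 + 4*3)) = sqrt((-5)**2 + (-1 + 4*3)) = sqrt(25 + (-1 + 12)) = sqrt(25 + 11) = sqrt(36) = 6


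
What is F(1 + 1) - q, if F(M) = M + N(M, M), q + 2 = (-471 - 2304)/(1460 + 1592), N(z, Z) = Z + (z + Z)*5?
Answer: 82127/3052 ≈ 26.909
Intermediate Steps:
N(z, Z) = 5*z + 6*Z (N(z, Z) = Z + (Z + z)*5 = Z + (5*Z + 5*z) = 5*z + 6*Z)
q = -8879/3052 (q = -2 + (-471 - 2304)/(1460 + 1592) = -2 - 2775/3052 = -8879/3052 ≈ -2.9092)
F(M) = 12*M (F(M) = M + (5*M + 6*M) = M + 11*M = 12*M)
F(1 + 1) - q = 12*(1 + 1) - 1*(-8879/3052) = 12*2 + 8879/3052 = 24 + 8879/3052 = 82127/3052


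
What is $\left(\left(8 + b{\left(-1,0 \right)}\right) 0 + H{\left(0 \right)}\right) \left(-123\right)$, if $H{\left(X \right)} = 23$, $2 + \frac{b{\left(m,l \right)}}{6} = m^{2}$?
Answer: $-2829$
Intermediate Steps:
$b{\left(m,l \right)} = -12 + 6 m^{2}$
$\left(\left(8 + b{\left(-1,0 \right)}\right) 0 + H{\left(0 \right)}\right) \left(-123\right) = \left(\left(8 - \left(12 - 6 \left(-1\right)^{2}\right)\right) 0 + 23\right) \left(-123\right) = \left(\left(8 + \left(-12 + 6 \cdot 1\right)\right) 0 + 23\right) \left(-123\right) = \left(\left(8 + \left(-12 + 6\right)\right) 0 + 23\right) \left(-123\right) = \left(\left(8 - 6\right) 0 + 23\right) \left(-123\right) = \left(2 \cdot 0 + 23\right) \left(-123\right) = \left(0 + 23\right) \left(-123\right) = 23 \left(-123\right) = -2829$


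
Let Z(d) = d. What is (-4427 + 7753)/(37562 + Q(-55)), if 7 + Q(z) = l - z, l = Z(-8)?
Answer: 1663/18801 ≈ 0.088453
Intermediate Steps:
l = -8
Q(z) = -15 - z (Q(z) = -7 + (-8 - z) = -15 - z)
(-4427 + 7753)/(37562 + Q(-55)) = (-4427 + 7753)/(37562 + (-15 - 1*(-55))) = 3326/(37562 + (-15 + 55)) = 3326/(37562 + 40) = 3326/37602 = 3326*(1/37602) = 1663/18801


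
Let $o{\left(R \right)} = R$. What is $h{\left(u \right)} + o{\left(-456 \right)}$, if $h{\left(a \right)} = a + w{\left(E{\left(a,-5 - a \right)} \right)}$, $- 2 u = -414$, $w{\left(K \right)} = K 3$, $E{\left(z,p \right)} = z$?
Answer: $372$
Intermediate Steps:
$w{\left(K \right)} = 3 K$
$u = 207$ ($u = \left(- \frac{1}{2}\right) \left(-414\right) = 207$)
$h{\left(a \right)} = 4 a$ ($h{\left(a \right)} = a + 3 a = 4 a$)
$h{\left(u \right)} + o{\left(-456 \right)} = 4 \cdot 207 - 456 = 828 - 456 = 372$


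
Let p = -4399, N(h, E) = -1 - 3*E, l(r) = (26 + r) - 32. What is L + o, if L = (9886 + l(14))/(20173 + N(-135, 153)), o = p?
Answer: -28902531/6571 ≈ -4398.5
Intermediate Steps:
l(r) = -6 + r
o = -4399
L = 3298/6571 (L = (9886 + (-6 + 14))/(20173 + (-1 - 3*153)) = (9886 + 8)/(20173 + (-1 - 459)) = 9894/(20173 - 460) = 9894/19713 = 9894*(1/19713) = 3298/6571 ≈ 0.50190)
L + o = 3298/6571 - 4399 = -28902531/6571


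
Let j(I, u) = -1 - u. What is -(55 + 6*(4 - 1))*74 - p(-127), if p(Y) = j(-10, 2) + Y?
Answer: -5272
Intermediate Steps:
p(Y) = -3 + Y (p(Y) = (-1 - 1*2) + Y = (-1 - 2) + Y = -3 + Y)
-(55 + 6*(4 - 1))*74 - p(-127) = -(55 + 6*(4 - 1))*74 - (-3 - 127) = -(55 + 6*3)*74 - 1*(-130) = -(55 + 18)*74 + 130 = -73*74 + 130 = -1*5402 + 130 = -5402 + 130 = -5272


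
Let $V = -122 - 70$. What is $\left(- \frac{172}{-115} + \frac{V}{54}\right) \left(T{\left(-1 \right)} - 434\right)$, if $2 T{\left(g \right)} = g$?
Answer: $\frac{926354}{1035} \approx 895.03$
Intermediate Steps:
$V = -192$
$T{\left(g \right)} = \frac{g}{2}$
$\left(- \frac{172}{-115} + \frac{V}{54}\right) \left(T{\left(-1 \right)} - 434\right) = \left(- \frac{172}{-115} - \frac{192}{54}\right) \left(\frac{1}{2} \left(-1\right) - 434\right) = \left(\left(-172\right) \left(- \frac{1}{115}\right) - \frac{32}{9}\right) \left(- \frac{1}{2} - 434\right) = \left(\frac{172}{115} - \frac{32}{9}\right) \left(- \frac{869}{2}\right) = \left(- \frac{2132}{1035}\right) \left(- \frac{869}{2}\right) = \frac{926354}{1035}$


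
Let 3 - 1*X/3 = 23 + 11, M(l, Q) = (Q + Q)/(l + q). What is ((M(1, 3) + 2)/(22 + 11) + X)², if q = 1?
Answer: 9388096/1089 ≈ 8620.8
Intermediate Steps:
M(l, Q) = 2*Q/(1 + l) (M(l, Q) = (Q + Q)/(l + 1) = (2*Q)/(1 + l) = 2*Q/(1 + l))
X = -93 (X = 9 - 3*(23 + 11) = 9 - 3*34 = 9 - 102 = -93)
((M(1, 3) + 2)/(22 + 11) + X)² = ((2*3/(1 + 1) + 2)/(22 + 11) - 93)² = ((2*3/2 + 2)/33 - 93)² = ((2*3*(½) + 2)*(1/33) - 93)² = ((3 + 2)*(1/33) - 93)² = (5*(1/33) - 93)² = (5/33 - 93)² = (-3064/33)² = 9388096/1089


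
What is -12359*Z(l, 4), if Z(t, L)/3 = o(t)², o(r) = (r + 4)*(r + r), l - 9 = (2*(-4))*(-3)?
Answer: -221103647028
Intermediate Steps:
l = 33 (l = 9 + (2*(-4))*(-3) = 9 - 8*(-3) = 9 + 24 = 33)
o(r) = 2*r*(4 + r) (o(r) = (4 + r)*(2*r) = 2*r*(4 + r))
Z(t, L) = 12*t²*(4 + t)² (Z(t, L) = 3*(2*t*(4 + t))² = 3*(4*t²*(4 + t)²) = 12*t²*(4 + t)²)
-12359*Z(l, 4) = -148308*33²*(4 + 33)² = -148308*1089*37² = -148308*1089*1369 = -12359*17890092 = -221103647028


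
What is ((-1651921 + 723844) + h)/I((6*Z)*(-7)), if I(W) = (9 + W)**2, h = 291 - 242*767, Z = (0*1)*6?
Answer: -1113400/81 ≈ -13746.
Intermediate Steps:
Z = 0 (Z = 0*6 = 0)
h = -185323 (h = 291 - 185614 = -185323)
((-1651921 + 723844) + h)/I((6*Z)*(-7)) = ((-1651921 + 723844) - 185323)/((9 + (6*0)*(-7))**2) = (-928077 - 185323)/((9 + 0*(-7))**2) = -1113400/(9 + 0)**2 = -1113400/(9**2) = -1113400/81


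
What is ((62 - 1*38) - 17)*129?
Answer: 903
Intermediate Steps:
((62 - 1*38) - 17)*129 = ((62 - 38) - 17)*129 = (24 - 17)*129 = 7*129 = 903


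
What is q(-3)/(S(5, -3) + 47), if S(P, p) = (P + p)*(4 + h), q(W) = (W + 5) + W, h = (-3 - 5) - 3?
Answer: -1/33 ≈ -0.030303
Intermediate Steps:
h = -11 (h = -8 - 3 = -11)
q(W) = 5 + 2*W (q(W) = (5 + W) + W = 5 + 2*W)
S(P, p) = -7*P - 7*p (S(P, p) = (P + p)*(4 - 11) = (P + p)*(-7) = -7*P - 7*p)
q(-3)/(S(5, -3) + 47) = (5 + 2*(-3))/((-7*5 - 7*(-3)) + 47) = (5 - 6)/((-35 + 21) + 47) = -1/(-14 + 47) = -1/33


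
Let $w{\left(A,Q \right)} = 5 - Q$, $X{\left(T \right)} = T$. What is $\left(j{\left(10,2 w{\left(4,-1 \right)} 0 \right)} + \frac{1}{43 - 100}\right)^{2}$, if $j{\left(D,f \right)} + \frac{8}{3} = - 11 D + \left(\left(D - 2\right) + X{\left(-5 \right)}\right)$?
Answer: $\frac{4343056}{361} \approx 12031.0$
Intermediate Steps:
$j{\left(D,f \right)} = - \frac{29}{3} - 10 D$ ($j{\left(D,f \right)} = - \frac{8}{3} - \left(7 + 10 D\right) = - \frac{29}{3} - 10 D$)
$\left(j{\left(10,2 w{\left(4,-1 \right)} 0 \right)} + \frac{1}{43 - 100}\right)^{2} = \left(\left(- \frac{29}{3} - 100\right) + \frac{1}{43 - 100}\right)^{2} = \left(\left(- \frac{29}{3} - 100\right) + \frac{1}{-57}\right)^{2} = \left(- \frac{329}{3} - \frac{1}{57}\right)^{2} = \left(- \frac{2084}{19}\right)^{2} = \frac{4343056}{361}$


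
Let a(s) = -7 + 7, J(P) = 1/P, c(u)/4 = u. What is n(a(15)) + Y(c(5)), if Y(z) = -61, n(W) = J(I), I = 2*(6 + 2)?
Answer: -975/16 ≈ -60.938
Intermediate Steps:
c(u) = 4*u
I = 16 (I = 2*8 = 16)
J(P) = 1/P
a(s) = 0
n(W) = 1/16
n(a(15)) + Y(c(5)) = 1/16 - 61 = -975/16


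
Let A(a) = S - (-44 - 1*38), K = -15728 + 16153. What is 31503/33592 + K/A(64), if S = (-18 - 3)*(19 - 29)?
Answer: 5868869/2452216 ≈ 2.3933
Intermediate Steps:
S = 210 (S = -21*(-10) = 210)
K = 425
A(a) = 292 (A(a) = 210 - (-44 - 1*38) = 210 - (-44 - 38) = 210 - 1*(-82) = 210 + 82 = 292)
31503/33592 + K/A(64) = 31503/33592 + 425/292 = 5868869/2452216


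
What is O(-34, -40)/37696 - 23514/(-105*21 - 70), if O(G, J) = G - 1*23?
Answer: 46644951/4513600 ≈ 10.334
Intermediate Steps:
O(G, J) = -23 + G (O(G, J) = G - 23 = -23 + G)
O(-34, -40)/37696 - 23514/(-105*21 - 70) = (-23 - 34)/37696 - 23514/(-105*21 - 70) = -57*1/37696 - 23514/(-2205 - 70) = -3/1984 - 23514/(-2275) = -3/1984 - 23514*(-1/2275) = -3/1984 + 23514/2275 = 46644951/4513600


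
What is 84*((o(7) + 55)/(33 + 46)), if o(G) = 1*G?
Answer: 5208/79 ≈ 65.924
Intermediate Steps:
o(G) = G
84*((o(7) + 55)/(33 + 46)) = 84*((7 + 55)/(33 + 46)) = 84*(62/79) = 5208/79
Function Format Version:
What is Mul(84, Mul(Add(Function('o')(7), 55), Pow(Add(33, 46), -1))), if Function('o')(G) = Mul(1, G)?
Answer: Rational(5208, 79) ≈ 65.924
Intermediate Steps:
Function('o')(G) = G
Mul(84, Mul(Add(Function('o')(7), 55), Pow(Add(33, 46), -1))) = Mul(84, Mul(Add(7, 55), Pow(Add(33, 46), -1))) = Mul(84, Mul(62, Pow(79, -1))) = Mul(84, Mul(62, Rational(1, 79))) = Mul(84, Rational(62, 79)) = Rational(5208, 79)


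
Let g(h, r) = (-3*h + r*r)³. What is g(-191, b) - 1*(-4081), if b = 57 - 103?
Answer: 19443412850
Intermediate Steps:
b = -46
g(h, r) = (r² - 3*h)³ (g(h, r) = (-3*h + r²)³ = (r² - 3*h)³)
g(-191, b) - 1*(-4081) = -(-1*(-46)² + 3*(-191))³ - 1*(-4081) = -(-1*2116 - 573)³ + 4081 = -(-2116 - 573)³ + 4081 = -1*(-2689)³ + 4081 = -1*(-19443408769) + 4081 = 19443408769 + 4081 = 19443412850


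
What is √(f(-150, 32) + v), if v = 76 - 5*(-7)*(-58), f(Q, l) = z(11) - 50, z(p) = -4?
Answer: 2*I*√502 ≈ 44.811*I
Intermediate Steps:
f(Q, l) = -54 (f(Q, l) = -4 - 50 = -54)
v = -1954 (v = 76 + 35*(-58) = 76 - 2030 = -1954)
√(f(-150, 32) + v) = √(-54 - 1954) = √(-2008) = 2*I*√502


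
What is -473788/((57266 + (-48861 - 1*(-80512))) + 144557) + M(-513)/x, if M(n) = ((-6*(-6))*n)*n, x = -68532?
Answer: -93517580293/666685007 ≈ -140.27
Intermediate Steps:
M(n) = 36*n² (M(n) = (36*n)*n = 36*n²)
-473788/((57266 + (-48861 - 1*(-80512))) + 144557) + M(-513)/x = -473788/((57266 + (-48861 - 1*(-80512))) + 144557) + (36*(-513)²)/(-68532) = -473788/((57266 + (-48861 + 80512)) + 144557) + (36*263169)*(-1/68532) = -473788/((57266 + 31651) + 144557) + 9474084*(-1/68532) = -473788/(88917 + 144557) - 789507/5711 = -473788/233474 - 789507/5711 = -473788*1/233474 - 789507/5711 = -236894/116737 - 789507/5711 = -93517580293/666685007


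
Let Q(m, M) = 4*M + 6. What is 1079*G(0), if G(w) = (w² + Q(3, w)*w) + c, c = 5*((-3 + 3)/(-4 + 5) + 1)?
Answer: 5395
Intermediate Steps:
Q(m, M) = 6 + 4*M
c = 5 (c = 5*(0/1 + 1) = 5*(0*1 + 1) = 5*(0 + 1) = 5*1 = 5)
G(w) = 5 + w² + w*(6 + 4*w) (G(w) = (w² + (6 + 4*w)*w) + 5 = (w² + w*(6 + 4*w)) + 5 = 5 + w² + w*(6 + 4*w))
1079*G(0) = 1079*(5 + 5*0² + 6*0) = 1079*(5 + 5*0 + 0) = 1079*(5 + 0 + 0) = 1079*5 = 5395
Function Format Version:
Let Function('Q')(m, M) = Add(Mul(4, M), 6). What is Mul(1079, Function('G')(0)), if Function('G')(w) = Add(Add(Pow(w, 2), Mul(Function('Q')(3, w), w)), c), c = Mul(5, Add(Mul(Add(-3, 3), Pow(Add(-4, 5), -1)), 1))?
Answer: 5395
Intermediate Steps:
Function('Q')(m, M) = Add(6, Mul(4, M))
c = 5 (c = Mul(5, Add(Mul(0, Pow(1, -1)), 1)) = Mul(5, Add(Mul(0, 1), 1)) = Mul(5, Add(0, 1)) = Mul(5, 1) = 5)
Function('G')(w) = Add(5, Pow(w, 2), Mul(w, Add(6, Mul(4, w)))) (Function('G')(w) = Add(Add(Pow(w, 2), Mul(Add(6, Mul(4, w)), w)), 5) = Add(Add(Pow(w, 2), Mul(w, Add(6, Mul(4, w)))), 5) = Add(5, Pow(w, 2), Mul(w, Add(6, Mul(4, w)))))
Mul(1079, Function('G')(0)) = Mul(1079, Add(5, Mul(5, Pow(0, 2)), Mul(6, 0))) = Mul(1079, Add(5, Mul(5, 0), 0)) = Mul(1079, Add(5, 0, 0)) = Mul(1079, 5) = 5395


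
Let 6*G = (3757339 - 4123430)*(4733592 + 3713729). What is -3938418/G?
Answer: 2148228/281135290201 ≈ 7.6413e-6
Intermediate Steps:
G = -3092488192211/6 (G = ((3757339 - 4123430)*(4733592 + 3713729))/6 = (-366091*8447321)/6 = (⅙)*(-3092488192211) = -3092488192211/6 ≈ -5.1541e+11)
-3938418/G = -3938418/(-3092488192211/6) = -3938418*(-6/3092488192211) = 2148228/281135290201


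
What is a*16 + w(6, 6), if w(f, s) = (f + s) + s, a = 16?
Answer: 274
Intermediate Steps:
w(f, s) = f + 2*s
a*16 + w(6, 6) = 16*16 + (6 + 2*6) = 256 + (6 + 12) = 256 + 18 = 274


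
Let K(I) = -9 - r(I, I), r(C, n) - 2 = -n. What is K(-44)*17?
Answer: -935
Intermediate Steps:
r(C, n) = 2 - n
K(I) = -11 + I (K(I) = -9 - (2 - I) = -9 + (-2 + I) = -11 + I)
K(-44)*17 = (-11 - 44)*17 = -55*17 = -935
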